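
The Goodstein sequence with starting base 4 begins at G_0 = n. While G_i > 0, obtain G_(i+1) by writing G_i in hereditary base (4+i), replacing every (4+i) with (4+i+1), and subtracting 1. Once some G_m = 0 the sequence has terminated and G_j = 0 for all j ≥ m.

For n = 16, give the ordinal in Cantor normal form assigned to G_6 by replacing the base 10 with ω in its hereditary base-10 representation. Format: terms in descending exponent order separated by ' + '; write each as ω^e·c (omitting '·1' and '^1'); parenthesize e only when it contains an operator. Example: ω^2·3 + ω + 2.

ω·3 + 9

[0] 16 ≡ 4^2 (base 4). Lift 5: 25. −1: 24.
[1] 24 ≡ 4·5 + 4 (base 5). Lift 6: 28. −1: 27.
[2] 27 ≡ 4·6 + 3 (base 6). Lift 7: 31. −1: 30.
[3] 30 ≡ 4·7 + 2 (base 7). Lift 8: 34. −1: 33.
[4] 33 ≡ 4·8 + 1 (base 8). Lift 9: 37. −1: 36.
[5] 36 ≡ 4·9 (base 9). Lift 10: 40. −1: 39.
[6] 39 ≡ 3·10 + 9 (base 10). Lift 11: 42. −1: 41.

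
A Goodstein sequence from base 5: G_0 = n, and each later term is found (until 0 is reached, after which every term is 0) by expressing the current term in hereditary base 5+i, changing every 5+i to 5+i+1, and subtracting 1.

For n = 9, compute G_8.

G_0 = 9. HB_5(9) = 5 + 4. Bump = 10. G_1 = 9.
G_1 = 9. HB_6(9) = 6 + 3. Bump = 10. G_2 = 9.
G_2 = 9. HB_7(9) = 7 + 2. Bump = 10. G_3 = 9.
G_3 = 9. HB_8(9) = 8 + 1. Bump = 10. G_4 = 9.
G_4 = 9. HB_9(9) = 9. Bump = 10. G_5 = 9.
G_5 = 9. HB_10(9) = 9. Bump = 9. G_6 = 8.
G_6 = 8. HB_11(8) = 8. Bump = 8. G_7 = 7.
G_7 = 7. HB_12(7) = 7. Bump = 7. G_8 = 6.
G_8 = 6. HB_13(6) = 6. Bump = 6. G_9 = 5.

6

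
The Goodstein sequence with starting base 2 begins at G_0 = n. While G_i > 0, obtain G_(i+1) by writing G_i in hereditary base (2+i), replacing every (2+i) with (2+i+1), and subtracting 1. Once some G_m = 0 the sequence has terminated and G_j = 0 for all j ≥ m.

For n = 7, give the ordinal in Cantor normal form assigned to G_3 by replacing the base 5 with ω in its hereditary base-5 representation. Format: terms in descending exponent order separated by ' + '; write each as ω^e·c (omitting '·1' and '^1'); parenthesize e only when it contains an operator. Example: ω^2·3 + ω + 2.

G_0 = 7. HB_2(7) = 2^2 + 2 + 1. Bump = 31. G_1 = 30.
G_1 = 30. HB_3(30) = 3^3 + 3. Bump = 260. G_2 = 259.
G_2 = 259. HB_4(259) = 4^4 + 3. Bump = 3128. G_3 = 3127.
G_3 = 3127. HB_5(3127) = 5^5 + 2. Bump = 46658. G_4 = 46657.

ω^ω + 2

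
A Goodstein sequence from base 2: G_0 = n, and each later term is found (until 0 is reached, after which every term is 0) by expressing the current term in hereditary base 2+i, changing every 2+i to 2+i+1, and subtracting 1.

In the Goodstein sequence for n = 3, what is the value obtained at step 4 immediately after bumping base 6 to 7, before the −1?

1

base 2: 3 = 2 + 1; at 3: 3 + 1 = 4; next = 3
base 3: 3 = 3; at 4: 4 = 4; next = 3
base 4: 3 = 3; at 5: 3 = 3; next = 2
base 5: 2 = 2; at 6: 2 = 2; next = 1
base 6: 1 = 1; at 7: 1 = 1; next = 0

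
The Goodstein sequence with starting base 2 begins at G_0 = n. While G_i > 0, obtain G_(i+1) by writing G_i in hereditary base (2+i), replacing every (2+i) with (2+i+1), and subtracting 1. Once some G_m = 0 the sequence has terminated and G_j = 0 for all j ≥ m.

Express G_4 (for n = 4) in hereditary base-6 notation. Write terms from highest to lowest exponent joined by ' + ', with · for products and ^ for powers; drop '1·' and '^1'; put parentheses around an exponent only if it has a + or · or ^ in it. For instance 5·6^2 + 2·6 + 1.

(0) 4|_2 = 2^2 ↦ 3^3|_3 = 27 ⇒ 26
(1) 26|_3 = 2·3^2 + 2·3 + 2 ↦ 2·4^2 + 2·4 + 2|_4 = 42 ⇒ 41
(2) 41|_4 = 2·4^2 + 2·4 + 1 ↦ 2·5^2 + 2·5 + 1|_5 = 61 ⇒ 60
(3) 60|_5 = 2·5^2 + 2·5 ↦ 2·6^2 + 2·6|_6 = 84 ⇒ 83
(4) 83|_6 = 2·6^2 + 6 + 5 ↦ 2·7^2 + 7 + 5|_7 = 110 ⇒ 109

2·6^2 + 6 + 5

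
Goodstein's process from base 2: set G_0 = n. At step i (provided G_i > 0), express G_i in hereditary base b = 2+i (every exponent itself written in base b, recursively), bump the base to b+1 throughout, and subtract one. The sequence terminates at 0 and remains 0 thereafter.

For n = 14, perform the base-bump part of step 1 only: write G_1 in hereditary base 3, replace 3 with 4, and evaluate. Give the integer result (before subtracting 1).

14 —HB2→ 2^(2 + 1) + 2^2 + 2 —bump→ 3^(3 + 1) + 3^3 + 3 = 111 —(−1)→ 110
110 —HB3→ 3^(3 + 1) + 3^3 + 2 —bump→ 4^(4 + 1) + 4^4 + 2 = 1282 —(−1)→ 1281

1282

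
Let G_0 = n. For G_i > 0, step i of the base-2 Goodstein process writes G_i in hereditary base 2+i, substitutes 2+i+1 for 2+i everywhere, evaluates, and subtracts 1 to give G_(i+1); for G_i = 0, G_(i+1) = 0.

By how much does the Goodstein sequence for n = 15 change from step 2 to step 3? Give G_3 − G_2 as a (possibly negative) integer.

base 2: 15 = 2^(2 + 1) + 2^2 + 2 + 1; at 3: 3^(3 + 1) + 3^3 + 3 + 1 = 112; next = 111
base 3: 111 = 3^(3 + 1) + 3^3 + 3; at 4: 4^(4 + 1) + 4^4 + 4 = 1284; next = 1283
base 4: 1283 = 4^(4 + 1) + 4^4 + 3; at 5: 5^(5 + 1) + 5^5 + 3 = 18753; next = 18752

17469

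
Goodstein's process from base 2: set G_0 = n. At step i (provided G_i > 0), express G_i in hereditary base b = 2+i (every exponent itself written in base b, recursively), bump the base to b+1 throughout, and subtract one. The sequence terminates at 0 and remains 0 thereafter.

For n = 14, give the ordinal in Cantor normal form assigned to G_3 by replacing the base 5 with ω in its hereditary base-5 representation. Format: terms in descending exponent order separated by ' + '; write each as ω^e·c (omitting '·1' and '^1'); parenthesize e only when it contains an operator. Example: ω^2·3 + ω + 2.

ω^(ω + 1) + ω^ω

step 0: 14 = 2^(2 + 1) + 2^2 + 2; sub 3 for 2: 3^(3 + 1) + 3^3 + 3; = 111; G_1 = 111−1 = 110
step 1: 110 = 3^(3 + 1) + 3^3 + 2; sub 4 for 3: 4^(4 + 1) + 4^4 + 2; = 1282; G_2 = 1282−1 = 1281
step 2: 1281 = 4^(4 + 1) + 4^4 + 1; sub 5 for 4: 5^(5 + 1) + 5^5 + 1; = 18751; G_3 = 18751−1 = 18750
step 3: 18750 = 5^(5 + 1) + 5^5; sub 6 for 5: 6^(6 + 1) + 6^6; = 326592; G_4 = 326592−1 = 326591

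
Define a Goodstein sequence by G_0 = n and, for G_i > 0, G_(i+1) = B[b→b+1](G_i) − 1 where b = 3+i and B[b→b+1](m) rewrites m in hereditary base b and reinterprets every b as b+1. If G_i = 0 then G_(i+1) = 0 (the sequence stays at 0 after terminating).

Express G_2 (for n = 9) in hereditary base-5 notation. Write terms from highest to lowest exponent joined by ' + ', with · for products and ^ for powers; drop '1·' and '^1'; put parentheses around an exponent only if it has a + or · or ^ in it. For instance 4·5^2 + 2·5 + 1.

(0) 9|_3 = 3^2 ↦ 4^2|_4 = 16 ⇒ 15
(1) 15|_4 = 3·4 + 3 ↦ 3·5 + 3|_5 = 18 ⇒ 17

3·5 + 2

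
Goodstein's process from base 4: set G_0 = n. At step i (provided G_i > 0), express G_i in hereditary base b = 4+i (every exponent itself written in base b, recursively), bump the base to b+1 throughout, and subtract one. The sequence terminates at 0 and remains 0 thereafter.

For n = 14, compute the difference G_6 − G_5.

1

i=0: 14 = 3·4 + 2 (b=4); 4→5: 3·5 + 2 = 17; 17−1 = 16
i=1: 16 = 3·5 + 1 (b=5); 5→6: 3·6 + 1 = 19; 19−1 = 18
i=2: 18 = 3·6 (b=6); 6→7: 3·7 = 21; 21−1 = 20
i=3: 20 = 2·7 + 6 (b=7); 7→8: 2·8 + 6 = 22; 22−1 = 21
i=4: 21 = 2·8 + 5 (b=8); 8→9: 2·9 + 5 = 23; 23−1 = 22
i=5: 22 = 2·9 + 4 (b=9); 9→10: 2·10 + 4 = 24; 24−1 = 23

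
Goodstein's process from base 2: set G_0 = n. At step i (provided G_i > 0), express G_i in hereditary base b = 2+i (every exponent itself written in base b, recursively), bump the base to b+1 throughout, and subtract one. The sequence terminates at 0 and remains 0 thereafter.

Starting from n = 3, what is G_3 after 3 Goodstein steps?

2

(0) 3|_2 = 2 + 1 ↦ 3 + 1|_3 = 4 ⇒ 3
(1) 3|_3 = 3 ↦ 4|_4 = 4 ⇒ 3
(2) 3|_4 = 3 ↦ 3|_5 = 3 ⇒ 2
(3) 2|_5 = 2 ↦ 2|_6 = 2 ⇒ 1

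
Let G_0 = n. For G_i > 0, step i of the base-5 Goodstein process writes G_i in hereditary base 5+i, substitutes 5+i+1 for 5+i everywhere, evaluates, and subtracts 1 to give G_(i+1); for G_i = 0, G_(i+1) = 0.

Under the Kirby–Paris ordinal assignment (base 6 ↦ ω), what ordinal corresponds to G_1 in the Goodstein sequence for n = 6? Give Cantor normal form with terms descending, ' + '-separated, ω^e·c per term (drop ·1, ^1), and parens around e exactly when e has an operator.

(0) 6|_5 = 5 + 1 ↦ 6 + 1|_6 = 7 ⇒ 6
(1) 6|_6 = 6 ↦ 7|_7 = 7 ⇒ 6

ω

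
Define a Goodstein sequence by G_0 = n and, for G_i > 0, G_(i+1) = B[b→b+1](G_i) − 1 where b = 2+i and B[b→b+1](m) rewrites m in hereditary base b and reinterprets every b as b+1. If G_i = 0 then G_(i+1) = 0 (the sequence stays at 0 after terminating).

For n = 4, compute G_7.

[0] 4 ≡ 2^2 (base 2). Lift 3: 27. −1: 26.
[1] 26 ≡ 2·3^2 + 2·3 + 2 (base 3). Lift 4: 42. −1: 41.
[2] 41 ≡ 2·4^2 + 2·4 + 1 (base 4). Lift 5: 61. −1: 60.
[3] 60 ≡ 2·5^2 + 2·5 (base 5). Lift 6: 84. −1: 83.
[4] 83 ≡ 2·6^2 + 6 + 5 (base 6). Lift 7: 110. −1: 109.
[5] 109 ≡ 2·7^2 + 7 + 4 (base 7). Lift 8: 140. −1: 139.
[6] 139 ≡ 2·8^2 + 8 + 3 (base 8). Lift 9: 174. −1: 173.

173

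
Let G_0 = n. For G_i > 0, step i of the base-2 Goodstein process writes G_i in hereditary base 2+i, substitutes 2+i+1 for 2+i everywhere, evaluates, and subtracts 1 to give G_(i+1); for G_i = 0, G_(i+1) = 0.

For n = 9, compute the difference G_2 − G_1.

base 2: 9 = 2^(2 + 1) + 1; at 3: 3^(3 + 1) + 1 = 82; next = 81
base 3: 81 = 3^(3 + 1); at 4: 4^(4 + 1) = 1024; next = 1023

942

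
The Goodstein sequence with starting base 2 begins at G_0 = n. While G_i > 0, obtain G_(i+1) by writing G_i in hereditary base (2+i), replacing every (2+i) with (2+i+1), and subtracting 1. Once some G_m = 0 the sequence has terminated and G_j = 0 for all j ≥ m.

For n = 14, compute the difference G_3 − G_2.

i=0: 14 = 2^(2 + 1) + 2^2 + 2 (b=2); 2→3: 3^(3 + 1) + 3^3 + 3 = 111; 111−1 = 110
i=1: 110 = 3^(3 + 1) + 3^3 + 2 (b=3); 3→4: 4^(4 + 1) + 4^4 + 2 = 1282; 1282−1 = 1281
i=2: 1281 = 4^(4 + 1) + 4^4 + 1 (b=4); 4→5: 5^(5 + 1) + 5^5 + 1 = 18751; 18751−1 = 18750

17469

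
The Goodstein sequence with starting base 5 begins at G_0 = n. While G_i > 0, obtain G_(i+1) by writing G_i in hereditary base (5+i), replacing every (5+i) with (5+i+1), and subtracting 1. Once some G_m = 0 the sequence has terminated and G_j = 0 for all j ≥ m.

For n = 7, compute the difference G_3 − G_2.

0

7 —HB5→ 5 + 2 —bump→ 6 + 2 = 8 —(−1)→ 7
7 —HB6→ 6 + 1 —bump→ 7 + 1 = 8 —(−1)→ 7
7 —HB7→ 7 —bump→ 8 = 8 —(−1)→ 7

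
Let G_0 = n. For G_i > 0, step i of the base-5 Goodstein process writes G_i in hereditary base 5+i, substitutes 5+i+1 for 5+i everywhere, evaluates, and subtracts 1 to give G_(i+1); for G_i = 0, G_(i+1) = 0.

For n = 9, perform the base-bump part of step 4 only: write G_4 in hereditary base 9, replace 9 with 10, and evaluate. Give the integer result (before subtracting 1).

10

step 0: 9 = 5 + 4; sub 6 for 5: 6 + 4; = 10; G_1 = 10−1 = 9
step 1: 9 = 6 + 3; sub 7 for 6: 7 + 3; = 10; G_2 = 10−1 = 9
step 2: 9 = 7 + 2; sub 8 for 7: 8 + 2; = 10; G_3 = 10−1 = 9
step 3: 9 = 8 + 1; sub 9 for 8: 9 + 1; = 10; G_4 = 10−1 = 9
step 4: 9 = 9; sub 10 for 9: 10; = 10; G_5 = 10−1 = 9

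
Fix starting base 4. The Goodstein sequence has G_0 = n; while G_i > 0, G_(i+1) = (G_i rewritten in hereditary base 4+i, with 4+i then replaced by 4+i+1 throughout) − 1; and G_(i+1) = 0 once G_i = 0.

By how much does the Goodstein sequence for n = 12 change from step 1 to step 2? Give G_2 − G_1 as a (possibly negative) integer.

G_0 = 12. HB_4(12) = 3·4. Bump = 15. G_1 = 14.
G_1 = 14. HB_5(14) = 2·5 + 4. Bump = 16. G_2 = 15.

1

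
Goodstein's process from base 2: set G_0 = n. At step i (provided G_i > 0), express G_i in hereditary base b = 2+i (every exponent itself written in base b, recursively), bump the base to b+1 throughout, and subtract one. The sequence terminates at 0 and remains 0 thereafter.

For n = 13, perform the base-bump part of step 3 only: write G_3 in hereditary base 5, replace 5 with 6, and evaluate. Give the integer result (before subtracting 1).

280712

(0) 13|_2 = 2^(2 + 1) + 2^2 + 1 ↦ 3^(3 + 1) + 3^3 + 1|_3 = 109 ⇒ 108
(1) 108|_3 = 3^(3 + 1) + 3^3 ↦ 4^(4 + 1) + 4^4|_4 = 1280 ⇒ 1279
(2) 1279|_4 = 4^(4 + 1) + 3·4^3 + 3·4^2 + 3·4 + 3 ↦ 5^(5 + 1) + 3·5^3 + 3·5^2 + 3·5 + 3|_5 = 16093 ⇒ 16092
(3) 16092|_5 = 5^(5 + 1) + 3·5^3 + 3·5^2 + 3·5 + 2 ↦ 6^(6 + 1) + 3·6^3 + 3·6^2 + 3·6 + 2|_6 = 280712 ⇒ 280711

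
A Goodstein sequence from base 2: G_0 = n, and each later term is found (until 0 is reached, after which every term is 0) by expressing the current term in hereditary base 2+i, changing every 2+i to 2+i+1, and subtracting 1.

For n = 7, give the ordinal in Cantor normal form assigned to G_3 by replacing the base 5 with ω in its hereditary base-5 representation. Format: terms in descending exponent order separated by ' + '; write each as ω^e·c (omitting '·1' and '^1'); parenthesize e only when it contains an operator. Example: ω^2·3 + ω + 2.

ω^ω + 2

7 —HB2→ 2^2 + 2 + 1 —bump→ 3^3 + 3 + 1 = 31 —(−1)→ 30
30 —HB3→ 3^3 + 3 —bump→ 4^4 + 4 = 260 —(−1)→ 259
259 —HB4→ 4^4 + 3 —bump→ 5^5 + 3 = 3128 —(−1)→ 3127
3127 —HB5→ 5^5 + 2 —bump→ 6^6 + 2 = 46658 —(−1)→ 46657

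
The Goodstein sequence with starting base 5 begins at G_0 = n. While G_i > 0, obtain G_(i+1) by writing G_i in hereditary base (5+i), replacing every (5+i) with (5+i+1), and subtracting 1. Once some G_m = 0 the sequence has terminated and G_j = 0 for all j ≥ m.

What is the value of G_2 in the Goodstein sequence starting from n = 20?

25

step 0: 20 = 4·5; sub 6 for 5: 4·6; = 24; G_1 = 24−1 = 23
step 1: 23 = 3·6 + 5; sub 7 for 6: 3·7 + 5; = 26; G_2 = 26−1 = 25
step 2: 25 = 3·7 + 4; sub 8 for 7: 3·8 + 4; = 28; G_3 = 28−1 = 27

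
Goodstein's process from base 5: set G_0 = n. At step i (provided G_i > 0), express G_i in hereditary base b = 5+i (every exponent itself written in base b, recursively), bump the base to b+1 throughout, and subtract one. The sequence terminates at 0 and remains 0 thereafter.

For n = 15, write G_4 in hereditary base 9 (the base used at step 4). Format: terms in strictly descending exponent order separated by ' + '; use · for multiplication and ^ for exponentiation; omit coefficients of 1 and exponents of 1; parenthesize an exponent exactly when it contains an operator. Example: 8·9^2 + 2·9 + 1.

2·9 + 2

[0] 15 ≡ 3·5 (base 5). Lift 6: 18. −1: 17.
[1] 17 ≡ 2·6 + 5 (base 6). Lift 7: 19. −1: 18.
[2] 18 ≡ 2·7 + 4 (base 7). Lift 8: 20. −1: 19.
[3] 19 ≡ 2·8 + 3 (base 8). Lift 9: 21. −1: 20.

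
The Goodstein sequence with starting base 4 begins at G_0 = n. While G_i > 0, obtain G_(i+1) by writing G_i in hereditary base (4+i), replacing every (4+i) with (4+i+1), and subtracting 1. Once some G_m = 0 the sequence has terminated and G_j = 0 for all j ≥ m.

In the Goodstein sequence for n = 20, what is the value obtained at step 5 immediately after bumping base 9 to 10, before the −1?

G_0=20  [base 4] 4^2 + 4  →[4↦5]→  5^2 + 5 = 30  −1 ⇒ G_1=29
G_1=29  [base 5] 5^2 + 4  →[5↦6]→  6^2 + 4 = 40  −1 ⇒ G_2=39
G_2=39  [base 6] 6^2 + 3  →[6↦7]→  7^2 + 3 = 52  −1 ⇒ G_3=51
G_3=51  [base 7] 7^2 + 2  →[7↦8]→  8^2 + 2 = 66  −1 ⇒ G_4=65
G_4=65  [base 8] 8^2 + 1  →[8↦9]→  9^2 + 1 = 82  −1 ⇒ G_5=81
G_5=81  [base 9] 9^2  →[9↦10]→  10^2 = 100  −1 ⇒ G_6=99

100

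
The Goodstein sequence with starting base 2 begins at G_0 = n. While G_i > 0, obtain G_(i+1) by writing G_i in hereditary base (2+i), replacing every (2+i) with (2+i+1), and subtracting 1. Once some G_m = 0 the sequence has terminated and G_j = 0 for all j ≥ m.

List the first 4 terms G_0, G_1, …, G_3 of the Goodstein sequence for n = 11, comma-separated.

11, 84, 1027, 15627

G_0=11  [base 2] 2^(2 + 1) + 2 + 1  →[2↦3]→  3^(3 + 1) + 3 + 1 = 85  −1 ⇒ G_1=84
G_1=84  [base 3] 3^(3 + 1) + 3  →[3↦4]→  4^(4 + 1) + 4 = 1028  −1 ⇒ G_2=1027
G_2=1027  [base 4] 4^(4 + 1) + 3  →[4↦5]→  5^(5 + 1) + 3 = 15628  −1 ⇒ G_3=15627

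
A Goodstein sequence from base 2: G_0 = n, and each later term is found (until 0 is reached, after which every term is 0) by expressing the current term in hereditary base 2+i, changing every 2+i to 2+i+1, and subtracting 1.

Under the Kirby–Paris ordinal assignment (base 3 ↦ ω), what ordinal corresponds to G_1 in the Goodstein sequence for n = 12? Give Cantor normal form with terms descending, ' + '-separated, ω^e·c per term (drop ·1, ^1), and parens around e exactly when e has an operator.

i=0: 12 = 2^(2 + 1) + 2^2 (b=2); 2→3: 3^(3 + 1) + 3^3 = 108; 108−1 = 107
i=1: 107 = 3^(3 + 1) + 2·3^2 + 2·3 + 2 (b=3); 3→4: 4^(4 + 1) + 2·4^2 + 2·4 + 2 = 1066; 1066−1 = 1065

ω^(ω + 1) + ω^2·2 + ω·2 + 2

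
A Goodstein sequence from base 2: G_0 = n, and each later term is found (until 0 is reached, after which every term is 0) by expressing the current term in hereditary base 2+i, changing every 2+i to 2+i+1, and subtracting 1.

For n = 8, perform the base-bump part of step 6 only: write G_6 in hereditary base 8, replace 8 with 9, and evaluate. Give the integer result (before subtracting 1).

774841152

step 0: 8 = 2^(2 + 1); sub 3 for 2: 3^(3 + 1); = 81; G_1 = 81−1 = 80
step 1: 80 = 2·3^3 + 2·3^2 + 2·3 + 2; sub 4 for 3: 2·4^4 + 2·4^2 + 2·4 + 2; = 554; G_2 = 554−1 = 553
step 2: 553 = 2·4^4 + 2·4^2 + 2·4 + 1; sub 5 for 4: 2·5^5 + 2·5^2 + 2·5 + 1; = 6311; G_3 = 6311−1 = 6310
step 3: 6310 = 2·5^5 + 2·5^2 + 2·5; sub 6 for 5: 2·6^6 + 2·6^2 + 2·6; = 93396; G_4 = 93396−1 = 93395
step 4: 93395 = 2·6^6 + 2·6^2 + 6 + 5; sub 7 for 6: 2·7^7 + 2·7^2 + 7 + 5; = 1647196; G_5 = 1647196−1 = 1647195
step 5: 1647195 = 2·7^7 + 2·7^2 + 7 + 4; sub 8 for 7: 2·8^8 + 2·8^2 + 8 + 4; = 33554572; G_6 = 33554572−1 = 33554571
step 6: 33554571 = 2·8^8 + 2·8^2 + 8 + 3; sub 9 for 8: 2·9^9 + 2·9^2 + 9 + 3; = 774841152; G_7 = 774841152−1 = 774841151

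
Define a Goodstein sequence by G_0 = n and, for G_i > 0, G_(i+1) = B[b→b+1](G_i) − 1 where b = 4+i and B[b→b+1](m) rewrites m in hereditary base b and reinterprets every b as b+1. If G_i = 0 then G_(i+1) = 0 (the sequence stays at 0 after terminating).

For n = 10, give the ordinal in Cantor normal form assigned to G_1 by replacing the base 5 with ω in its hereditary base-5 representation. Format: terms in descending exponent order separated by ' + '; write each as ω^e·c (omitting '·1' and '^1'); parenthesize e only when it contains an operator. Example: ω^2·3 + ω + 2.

base 4: 10 = 2·4 + 2; at 5: 2·5 + 2 = 12; next = 11
base 5: 11 = 2·5 + 1; at 6: 2·6 + 1 = 13; next = 12

ω·2 + 1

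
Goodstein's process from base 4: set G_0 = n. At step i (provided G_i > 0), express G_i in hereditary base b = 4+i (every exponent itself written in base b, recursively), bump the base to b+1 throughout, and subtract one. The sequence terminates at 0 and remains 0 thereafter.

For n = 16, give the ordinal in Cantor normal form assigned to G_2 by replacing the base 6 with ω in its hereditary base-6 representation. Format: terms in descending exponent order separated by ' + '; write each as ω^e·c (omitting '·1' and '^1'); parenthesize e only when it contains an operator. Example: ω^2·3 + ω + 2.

ω·4 + 3

G_0=16  [base 4] 4^2  →[4↦5]→  5^2 = 25  −1 ⇒ G_1=24
G_1=24  [base 5] 4·5 + 4  →[5↦6]→  4·6 + 4 = 28  −1 ⇒ G_2=27
G_2=27  [base 6] 4·6 + 3  →[6↦7]→  4·7 + 3 = 31  −1 ⇒ G_3=30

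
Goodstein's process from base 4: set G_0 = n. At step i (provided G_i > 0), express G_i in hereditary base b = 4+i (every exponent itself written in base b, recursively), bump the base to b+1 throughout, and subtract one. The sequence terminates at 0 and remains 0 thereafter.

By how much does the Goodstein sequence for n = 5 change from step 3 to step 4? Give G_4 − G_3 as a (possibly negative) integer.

-1

(0) 5|_4 = 4 + 1 ↦ 5 + 1|_5 = 6 ⇒ 5
(1) 5|_5 = 5 ↦ 6|_6 = 6 ⇒ 5
(2) 5|_6 = 5 ↦ 5|_7 = 5 ⇒ 4
(3) 4|_7 = 4 ↦ 4|_8 = 4 ⇒ 3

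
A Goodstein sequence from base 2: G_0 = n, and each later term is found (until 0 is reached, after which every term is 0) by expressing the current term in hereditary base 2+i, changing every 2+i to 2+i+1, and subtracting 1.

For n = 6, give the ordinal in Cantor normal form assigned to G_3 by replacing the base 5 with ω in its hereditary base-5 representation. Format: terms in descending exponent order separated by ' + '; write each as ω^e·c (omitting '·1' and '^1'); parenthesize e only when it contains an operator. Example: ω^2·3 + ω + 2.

ω^ω

base 2: 6 = 2^2 + 2; at 3: 3^3 + 3 = 30; next = 29
base 3: 29 = 3^3 + 2; at 4: 4^4 + 2 = 258; next = 257
base 4: 257 = 4^4 + 1; at 5: 5^5 + 1 = 3126; next = 3125
base 5: 3125 = 5^5; at 6: 6^6 = 46656; next = 46655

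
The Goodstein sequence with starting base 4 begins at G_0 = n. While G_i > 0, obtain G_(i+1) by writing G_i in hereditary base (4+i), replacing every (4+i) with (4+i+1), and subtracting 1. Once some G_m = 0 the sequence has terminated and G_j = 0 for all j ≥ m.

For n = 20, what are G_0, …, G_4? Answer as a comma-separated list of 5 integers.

20, 29, 39, 51, 65

step 0: 20 = 4^2 + 4; sub 5 for 4: 5^2 + 5; = 30; G_1 = 30−1 = 29
step 1: 29 = 5^2 + 4; sub 6 for 5: 6^2 + 4; = 40; G_2 = 40−1 = 39
step 2: 39 = 6^2 + 3; sub 7 for 6: 7^2 + 3; = 52; G_3 = 52−1 = 51
step 3: 51 = 7^2 + 2; sub 8 for 7: 8^2 + 2; = 66; G_4 = 66−1 = 65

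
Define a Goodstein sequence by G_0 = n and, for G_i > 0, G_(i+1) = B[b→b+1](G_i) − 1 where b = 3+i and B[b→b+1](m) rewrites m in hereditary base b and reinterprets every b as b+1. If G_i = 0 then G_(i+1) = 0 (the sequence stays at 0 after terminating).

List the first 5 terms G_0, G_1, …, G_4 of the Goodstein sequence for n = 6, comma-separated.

(0) 6|_3 = 2·3 ↦ 2·4|_4 = 8 ⇒ 7
(1) 7|_4 = 4 + 3 ↦ 5 + 3|_5 = 8 ⇒ 7
(2) 7|_5 = 5 + 2 ↦ 6 + 2|_6 = 8 ⇒ 7
(3) 7|_6 = 6 + 1 ↦ 7 + 1|_7 = 8 ⇒ 7

6, 7, 7, 7, 7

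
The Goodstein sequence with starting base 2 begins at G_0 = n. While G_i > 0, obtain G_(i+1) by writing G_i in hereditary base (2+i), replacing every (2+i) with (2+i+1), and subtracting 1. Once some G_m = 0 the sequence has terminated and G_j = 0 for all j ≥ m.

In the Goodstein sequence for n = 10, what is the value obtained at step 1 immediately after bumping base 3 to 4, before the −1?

i=0: 10 = 2^(2 + 1) + 2 (b=2); 2→3: 3^(3 + 1) + 3 = 84; 84−1 = 83
i=1: 83 = 3^(3 + 1) + 2 (b=3); 3→4: 4^(4 + 1) + 2 = 1026; 1026−1 = 1025

1026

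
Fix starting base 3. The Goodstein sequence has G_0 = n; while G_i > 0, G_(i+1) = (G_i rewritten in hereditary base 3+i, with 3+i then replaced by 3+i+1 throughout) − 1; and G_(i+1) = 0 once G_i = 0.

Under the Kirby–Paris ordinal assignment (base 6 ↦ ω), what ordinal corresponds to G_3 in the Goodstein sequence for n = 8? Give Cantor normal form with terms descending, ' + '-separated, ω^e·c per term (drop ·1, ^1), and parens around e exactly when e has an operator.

i=0: 8 = 2·3 + 2 (b=3); 3→4: 2·4 + 2 = 10; 10−1 = 9
i=1: 9 = 2·4 + 1 (b=4); 4→5: 2·5 + 1 = 11; 11−1 = 10
i=2: 10 = 2·5 (b=5); 5→6: 2·6 = 12; 12−1 = 11

ω + 5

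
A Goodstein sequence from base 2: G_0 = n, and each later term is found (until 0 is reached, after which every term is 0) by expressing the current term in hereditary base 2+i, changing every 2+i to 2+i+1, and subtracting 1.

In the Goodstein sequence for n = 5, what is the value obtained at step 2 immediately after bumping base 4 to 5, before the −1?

468

base 2: 5 = 2^2 + 1; at 3: 3^3 + 1 = 28; next = 27
base 3: 27 = 3^3; at 4: 4^4 = 256; next = 255
base 4: 255 = 3·4^3 + 3·4^2 + 3·4 + 3; at 5: 3·5^3 + 3·5^2 + 3·5 + 3 = 468; next = 467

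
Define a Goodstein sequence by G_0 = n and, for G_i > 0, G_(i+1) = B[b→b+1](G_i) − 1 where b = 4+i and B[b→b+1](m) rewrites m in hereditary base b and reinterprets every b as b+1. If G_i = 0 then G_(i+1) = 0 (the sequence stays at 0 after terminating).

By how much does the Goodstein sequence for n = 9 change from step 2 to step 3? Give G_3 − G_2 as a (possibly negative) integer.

0

i=0: 9 = 2·4 + 1 (b=4); 4→5: 2·5 + 1 = 11; 11−1 = 10
i=1: 10 = 2·5 (b=5); 5→6: 2·6 = 12; 12−1 = 11
i=2: 11 = 6 + 5 (b=6); 6→7: 7 + 5 = 12; 12−1 = 11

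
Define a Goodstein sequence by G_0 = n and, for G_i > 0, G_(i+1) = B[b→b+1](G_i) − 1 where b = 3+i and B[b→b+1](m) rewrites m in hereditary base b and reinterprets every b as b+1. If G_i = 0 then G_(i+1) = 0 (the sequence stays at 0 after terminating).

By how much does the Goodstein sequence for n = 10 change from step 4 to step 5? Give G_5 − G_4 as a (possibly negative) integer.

3

G_0 = 10. HB_3(10) = 3^2 + 1. Bump = 17. G_1 = 16.
G_1 = 16. HB_4(16) = 4^2. Bump = 25. G_2 = 24.
G_2 = 24. HB_5(24) = 4·5 + 4. Bump = 28. G_3 = 27.
G_3 = 27. HB_6(27) = 4·6 + 3. Bump = 31. G_4 = 30.
G_4 = 30. HB_7(30) = 4·7 + 2. Bump = 34. G_5 = 33.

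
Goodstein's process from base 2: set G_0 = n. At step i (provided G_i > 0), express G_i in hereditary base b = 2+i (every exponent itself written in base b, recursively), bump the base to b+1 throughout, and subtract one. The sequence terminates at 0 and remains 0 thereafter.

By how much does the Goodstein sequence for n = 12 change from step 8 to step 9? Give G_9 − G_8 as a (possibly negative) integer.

G_0 = 12. HB_2(12) = 2^(2 + 1) + 2^2. Bump = 108. G_1 = 107.
G_1 = 107. HB_3(107) = 3^(3 + 1) + 2·3^2 + 2·3 + 2. Bump = 1066. G_2 = 1065.
G_2 = 1065. HB_4(1065) = 4^(4 + 1) + 2·4^2 + 2·4 + 1. Bump = 15686. G_3 = 15685.
G_3 = 15685. HB_5(15685) = 5^(5 + 1) + 2·5^2 + 2·5. Bump = 280020. G_4 = 280019.
G_4 = 280019. HB_6(280019) = 6^(6 + 1) + 2·6^2 + 6 + 5. Bump = 5764911. G_5 = 5764910.
G_5 = 5764910. HB_7(5764910) = 7^(7 + 1) + 2·7^2 + 7 + 4. Bump = 134217868. G_6 = 134217867.
G_6 = 134217867. HB_8(134217867) = 8^(8 + 1) + 2·8^2 + 8 + 3. Bump = 3486784575. G_7 = 3486784574.
G_7 = 3486784574. HB_9(3486784574) = 9^(9 + 1) + 2·9^2 + 9 + 2. Bump = 100000000212. G_8 = 100000000211.
G_8 = 100000000211. HB_10(100000000211) = 10^(10 + 1) + 2·10^2 + 10 + 1. Bump = 3138428376975. G_9 = 3138428376974.

3038428376763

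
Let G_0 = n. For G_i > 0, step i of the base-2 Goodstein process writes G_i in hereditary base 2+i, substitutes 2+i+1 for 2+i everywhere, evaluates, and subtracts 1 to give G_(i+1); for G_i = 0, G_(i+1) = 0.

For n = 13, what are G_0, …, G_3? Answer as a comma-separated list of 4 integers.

13, 108, 1279, 16092

G_0=13  [base 2] 2^(2 + 1) + 2^2 + 1  →[2↦3]→  3^(3 + 1) + 3^3 + 1 = 109  −1 ⇒ G_1=108
G_1=108  [base 3] 3^(3 + 1) + 3^3  →[3↦4]→  4^(4 + 1) + 4^4 = 1280  −1 ⇒ G_2=1279
G_2=1279  [base 4] 4^(4 + 1) + 3·4^3 + 3·4^2 + 3·4 + 3  →[4↦5]→  5^(5 + 1) + 3·5^3 + 3·5^2 + 3·5 + 3 = 16093  −1 ⇒ G_3=16092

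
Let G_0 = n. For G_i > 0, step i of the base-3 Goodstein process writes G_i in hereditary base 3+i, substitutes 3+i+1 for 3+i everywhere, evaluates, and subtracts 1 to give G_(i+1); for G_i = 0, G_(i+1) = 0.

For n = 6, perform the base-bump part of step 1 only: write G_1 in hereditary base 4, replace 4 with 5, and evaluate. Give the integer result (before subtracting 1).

base 3: 6 = 2·3; at 4: 2·4 = 8; next = 7
base 4: 7 = 4 + 3; at 5: 5 + 3 = 8; next = 7

8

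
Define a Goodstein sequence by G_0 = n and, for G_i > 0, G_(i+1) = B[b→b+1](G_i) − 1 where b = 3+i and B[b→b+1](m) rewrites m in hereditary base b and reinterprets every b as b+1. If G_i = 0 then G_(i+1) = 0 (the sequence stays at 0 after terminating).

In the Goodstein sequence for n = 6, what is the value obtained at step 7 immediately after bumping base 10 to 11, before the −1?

G_0=6  [base 3] 2·3  →[3↦4]→  2·4 = 8  −1 ⇒ G_1=7
G_1=7  [base 4] 4 + 3  →[4↦5]→  5 + 3 = 8  −1 ⇒ G_2=7
G_2=7  [base 5] 5 + 2  →[5↦6]→  6 + 2 = 8  −1 ⇒ G_3=7
G_3=7  [base 6] 6 + 1  →[6↦7]→  7 + 1 = 8  −1 ⇒ G_4=7
G_4=7  [base 7] 7  →[7↦8]→  8 = 8  −1 ⇒ G_5=7
G_5=7  [base 8] 7  →[8↦9]→  7 = 7  −1 ⇒ G_6=6
G_6=6  [base 9] 6  →[9↦10]→  6 = 6  −1 ⇒ G_7=5
G_7=5  [base 10] 5  →[10↦11]→  5 = 5  −1 ⇒ G_8=4

5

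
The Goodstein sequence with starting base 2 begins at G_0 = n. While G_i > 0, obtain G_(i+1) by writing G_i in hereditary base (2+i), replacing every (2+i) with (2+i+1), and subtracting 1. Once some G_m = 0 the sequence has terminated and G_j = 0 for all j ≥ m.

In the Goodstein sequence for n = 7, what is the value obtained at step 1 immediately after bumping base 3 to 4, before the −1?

260

[0] 7 ≡ 2^2 + 2 + 1 (base 2). Lift 3: 31. −1: 30.
[1] 30 ≡ 3^3 + 3 (base 3). Lift 4: 260. −1: 259.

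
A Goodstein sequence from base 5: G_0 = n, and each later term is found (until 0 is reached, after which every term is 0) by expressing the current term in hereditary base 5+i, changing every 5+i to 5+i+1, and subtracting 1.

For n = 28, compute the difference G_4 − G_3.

16

(0) 28|_5 = 5^2 + 3 ↦ 6^2 + 3|_6 = 39 ⇒ 38
(1) 38|_6 = 6^2 + 2 ↦ 7^2 + 2|_7 = 51 ⇒ 50
(2) 50|_7 = 7^2 + 1 ↦ 8^2 + 1|_8 = 65 ⇒ 64
(3) 64|_8 = 8^2 ↦ 9^2|_9 = 81 ⇒ 80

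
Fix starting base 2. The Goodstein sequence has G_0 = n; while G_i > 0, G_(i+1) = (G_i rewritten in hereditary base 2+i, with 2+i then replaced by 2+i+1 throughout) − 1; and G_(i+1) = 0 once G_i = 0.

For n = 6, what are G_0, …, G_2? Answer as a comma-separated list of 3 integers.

6, 29, 257

G_0 = 6. HB_2(6) = 2^2 + 2. Bump = 30. G_1 = 29.
G_1 = 29. HB_3(29) = 3^3 + 2. Bump = 258. G_2 = 257.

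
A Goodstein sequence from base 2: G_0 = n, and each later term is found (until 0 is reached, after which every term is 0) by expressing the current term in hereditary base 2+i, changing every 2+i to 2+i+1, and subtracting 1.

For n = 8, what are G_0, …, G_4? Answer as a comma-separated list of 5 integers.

G_0 = 8. HB_2(8) = 2^(2 + 1). Bump = 81. G_1 = 80.
G_1 = 80. HB_3(80) = 2·3^3 + 2·3^2 + 2·3 + 2. Bump = 554. G_2 = 553.
G_2 = 553. HB_4(553) = 2·4^4 + 2·4^2 + 2·4 + 1. Bump = 6311. G_3 = 6310.
G_3 = 6310. HB_5(6310) = 2·5^5 + 2·5^2 + 2·5. Bump = 93396. G_4 = 93395.

8, 80, 553, 6310, 93395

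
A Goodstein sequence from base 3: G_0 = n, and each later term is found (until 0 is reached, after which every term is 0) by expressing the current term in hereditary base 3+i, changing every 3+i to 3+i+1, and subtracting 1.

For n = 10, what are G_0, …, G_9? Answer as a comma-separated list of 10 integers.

[0] 10 ≡ 3^2 + 1 (base 3). Lift 4: 17. −1: 16.
[1] 16 ≡ 4^2 (base 4). Lift 5: 25. −1: 24.
[2] 24 ≡ 4·5 + 4 (base 5). Lift 6: 28. −1: 27.
[3] 27 ≡ 4·6 + 3 (base 6). Lift 7: 31. −1: 30.
[4] 30 ≡ 4·7 + 2 (base 7). Lift 8: 34. −1: 33.
[5] 33 ≡ 4·8 + 1 (base 8). Lift 9: 37. −1: 36.
[6] 36 ≡ 4·9 (base 9). Lift 10: 40. −1: 39.
[7] 39 ≡ 3·10 + 9 (base 10). Lift 11: 42. −1: 41.
[8] 41 ≡ 3·11 + 8 (base 11). Lift 12: 44. −1: 43.

10, 16, 24, 27, 30, 33, 36, 39, 41, 43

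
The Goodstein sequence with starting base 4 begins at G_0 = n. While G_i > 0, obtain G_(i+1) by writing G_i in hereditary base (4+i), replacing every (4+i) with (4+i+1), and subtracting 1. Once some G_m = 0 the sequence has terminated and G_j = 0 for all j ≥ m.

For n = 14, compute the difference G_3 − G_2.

14 —HB4→ 3·4 + 2 —bump→ 3·5 + 2 = 17 —(−1)→ 16
16 —HB5→ 3·5 + 1 —bump→ 3·6 + 1 = 19 —(−1)→ 18
18 —HB6→ 3·6 —bump→ 3·7 = 21 —(−1)→ 20

2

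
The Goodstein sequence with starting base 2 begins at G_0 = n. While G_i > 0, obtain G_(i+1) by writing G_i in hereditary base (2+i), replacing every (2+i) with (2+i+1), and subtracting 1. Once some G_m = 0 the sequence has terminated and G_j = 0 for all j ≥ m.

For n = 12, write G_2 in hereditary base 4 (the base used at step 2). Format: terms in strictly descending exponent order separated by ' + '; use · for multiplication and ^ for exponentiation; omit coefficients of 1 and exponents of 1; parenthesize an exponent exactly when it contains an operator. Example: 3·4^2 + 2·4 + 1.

(0) 12|_2 = 2^(2 + 1) + 2^2 ↦ 3^(3 + 1) + 3^3|_3 = 108 ⇒ 107
(1) 107|_3 = 3^(3 + 1) + 2·3^2 + 2·3 + 2 ↦ 4^(4 + 1) + 2·4^2 + 2·4 + 2|_4 = 1066 ⇒ 1065
(2) 1065|_4 = 4^(4 + 1) + 2·4^2 + 2·4 + 1 ↦ 5^(5 + 1) + 2·5^2 + 2·5 + 1|_5 = 15686 ⇒ 15685

4^(4 + 1) + 2·4^2 + 2·4 + 1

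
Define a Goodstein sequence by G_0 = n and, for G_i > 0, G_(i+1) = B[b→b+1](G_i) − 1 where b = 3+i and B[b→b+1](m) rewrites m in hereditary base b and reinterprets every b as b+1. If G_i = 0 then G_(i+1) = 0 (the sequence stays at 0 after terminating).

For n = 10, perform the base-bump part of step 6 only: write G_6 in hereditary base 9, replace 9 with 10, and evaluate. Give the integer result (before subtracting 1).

40

10 —HB3→ 3^2 + 1 —bump→ 4^2 + 1 = 17 —(−1)→ 16
16 —HB4→ 4^2 —bump→ 5^2 = 25 —(−1)→ 24
24 —HB5→ 4·5 + 4 —bump→ 4·6 + 4 = 28 —(−1)→ 27
27 —HB6→ 4·6 + 3 —bump→ 4·7 + 3 = 31 —(−1)→ 30
30 —HB7→ 4·7 + 2 —bump→ 4·8 + 2 = 34 —(−1)→ 33
33 —HB8→ 4·8 + 1 —bump→ 4·9 + 1 = 37 —(−1)→ 36
36 —HB9→ 4·9 —bump→ 4·10 = 40 —(−1)→ 39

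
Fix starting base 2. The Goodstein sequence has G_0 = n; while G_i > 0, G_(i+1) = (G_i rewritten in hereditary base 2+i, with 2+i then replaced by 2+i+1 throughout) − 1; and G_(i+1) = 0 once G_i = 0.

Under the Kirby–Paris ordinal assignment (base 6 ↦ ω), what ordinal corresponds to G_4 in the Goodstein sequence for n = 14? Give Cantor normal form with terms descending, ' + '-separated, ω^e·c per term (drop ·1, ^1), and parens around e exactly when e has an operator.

i=0: 14 = 2^(2 + 1) + 2^2 + 2 (b=2); 2→3: 3^(3 + 1) + 3^3 + 3 = 111; 111−1 = 110
i=1: 110 = 3^(3 + 1) + 3^3 + 2 (b=3); 3→4: 4^(4 + 1) + 4^4 + 2 = 1282; 1282−1 = 1281
i=2: 1281 = 4^(4 + 1) + 4^4 + 1 (b=4); 4→5: 5^(5 + 1) + 5^5 + 1 = 18751; 18751−1 = 18750
i=3: 18750 = 5^(5 + 1) + 5^5 (b=5); 5→6: 6^(6 + 1) + 6^6 = 326592; 326592−1 = 326591
i=4: 326591 = 6^(6 + 1) + 5·6^5 + 5·6^4 + 5·6^3 + 5·6^2 + 5·6 + 5 (b=6); 6→7: 7^(7 + 1) + 5·7^5 + 5·7^4 + 5·7^3 + 5·7^2 + 5·7 + 5 = 5862841; 5862841−1 = 5862840

ω^(ω + 1) + ω^5·5 + ω^4·5 + ω^3·5 + ω^2·5 + ω·5 + 5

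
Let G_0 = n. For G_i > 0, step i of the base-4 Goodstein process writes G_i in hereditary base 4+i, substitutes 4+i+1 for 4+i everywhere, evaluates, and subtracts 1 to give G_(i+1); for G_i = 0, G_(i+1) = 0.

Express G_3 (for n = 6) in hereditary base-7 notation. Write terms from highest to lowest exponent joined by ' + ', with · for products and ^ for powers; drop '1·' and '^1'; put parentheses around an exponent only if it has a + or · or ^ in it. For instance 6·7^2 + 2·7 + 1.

6

i=0: 6 = 4 + 2 (b=4); 4→5: 5 + 2 = 7; 7−1 = 6
i=1: 6 = 5 + 1 (b=5); 5→6: 6 + 1 = 7; 7−1 = 6
i=2: 6 = 6 (b=6); 6→7: 7 = 7; 7−1 = 6
i=3: 6 = 6 (b=7); 7→8: 6 = 6; 6−1 = 5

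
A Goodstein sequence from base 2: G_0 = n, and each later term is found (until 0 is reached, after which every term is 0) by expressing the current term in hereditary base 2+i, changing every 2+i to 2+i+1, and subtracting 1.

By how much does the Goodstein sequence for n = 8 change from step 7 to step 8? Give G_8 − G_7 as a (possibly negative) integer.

19225159060

(0) 8|_2 = 2^(2 + 1) ↦ 3^(3 + 1)|_3 = 81 ⇒ 80
(1) 80|_3 = 2·3^3 + 2·3^2 + 2·3 + 2 ↦ 2·4^4 + 2·4^2 + 2·4 + 2|_4 = 554 ⇒ 553
(2) 553|_4 = 2·4^4 + 2·4^2 + 2·4 + 1 ↦ 2·5^5 + 2·5^2 + 2·5 + 1|_5 = 6311 ⇒ 6310
(3) 6310|_5 = 2·5^5 + 2·5^2 + 2·5 ↦ 2·6^6 + 2·6^2 + 2·6|_6 = 93396 ⇒ 93395
(4) 93395|_6 = 2·6^6 + 2·6^2 + 6 + 5 ↦ 2·7^7 + 2·7^2 + 7 + 5|_7 = 1647196 ⇒ 1647195
(5) 1647195|_7 = 2·7^7 + 2·7^2 + 7 + 4 ↦ 2·8^8 + 2·8^2 + 8 + 4|_8 = 33554572 ⇒ 33554571
(6) 33554571|_8 = 2·8^8 + 2·8^2 + 8 + 3 ↦ 2·9^9 + 2·9^2 + 9 + 3|_9 = 774841152 ⇒ 774841151
(7) 774841151|_9 = 2·9^9 + 2·9^2 + 9 + 2 ↦ 2·10^10 + 2·10^2 + 10 + 2|_10 = 20000000212 ⇒ 20000000211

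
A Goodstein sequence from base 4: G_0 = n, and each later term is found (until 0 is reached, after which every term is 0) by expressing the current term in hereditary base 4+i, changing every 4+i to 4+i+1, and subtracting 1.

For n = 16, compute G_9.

(0) 16|_4 = 4^2 ↦ 5^2|_5 = 25 ⇒ 24
(1) 24|_5 = 4·5 + 4 ↦ 4·6 + 4|_6 = 28 ⇒ 27
(2) 27|_6 = 4·6 + 3 ↦ 4·7 + 3|_7 = 31 ⇒ 30
(3) 30|_7 = 4·7 + 2 ↦ 4·8 + 2|_8 = 34 ⇒ 33
(4) 33|_8 = 4·8 + 1 ↦ 4·9 + 1|_9 = 37 ⇒ 36
(5) 36|_9 = 4·9 ↦ 4·10|_10 = 40 ⇒ 39
(6) 39|_10 = 3·10 + 9 ↦ 3·11 + 9|_11 = 42 ⇒ 41
(7) 41|_11 = 3·11 + 8 ↦ 3·12 + 8|_12 = 44 ⇒ 43
(8) 43|_12 = 3·12 + 7 ↦ 3·13 + 7|_13 = 46 ⇒ 45

45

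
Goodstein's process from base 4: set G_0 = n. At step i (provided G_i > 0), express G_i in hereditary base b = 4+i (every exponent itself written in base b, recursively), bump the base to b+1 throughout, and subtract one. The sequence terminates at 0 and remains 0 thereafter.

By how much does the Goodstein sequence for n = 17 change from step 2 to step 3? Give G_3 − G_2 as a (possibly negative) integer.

4

step 0: 17 = 4^2 + 1; sub 5 for 4: 5^2 + 1; = 26; G_1 = 26−1 = 25
step 1: 25 = 5^2; sub 6 for 5: 6^2; = 36; G_2 = 36−1 = 35
step 2: 35 = 5·6 + 5; sub 7 for 6: 5·7 + 5; = 40; G_3 = 40−1 = 39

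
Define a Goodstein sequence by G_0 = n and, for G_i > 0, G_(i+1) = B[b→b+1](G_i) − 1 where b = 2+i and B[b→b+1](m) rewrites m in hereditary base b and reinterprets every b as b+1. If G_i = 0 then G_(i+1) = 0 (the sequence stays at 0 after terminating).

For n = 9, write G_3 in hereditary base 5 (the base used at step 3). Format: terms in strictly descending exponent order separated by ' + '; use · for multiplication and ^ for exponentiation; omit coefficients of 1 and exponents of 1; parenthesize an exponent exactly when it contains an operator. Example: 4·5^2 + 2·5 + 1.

9 —HB2→ 2^(2 + 1) + 1 —bump→ 3^(3 + 1) + 1 = 82 —(−1)→ 81
81 —HB3→ 3^(3 + 1) —bump→ 4^(4 + 1) = 1024 —(−1)→ 1023
1023 —HB4→ 3·4^4 + 3·4^3 + 3·4^2 + 3·4 + 3 —bump→ 3·5^5 + 3·5^3 + 3·5^2 + 3·5 + 3 = 9843 —(−1)→ 9842
9842 —HB5→ 3·5^5 + 3·5^3 + 3·5^2 + 3·5 + 2 —bump→ 3·6^6 + 3·6^3 + 3·6^2 + 3·6 + 2 = 140744 —(−1)→ 140743

3·5^5 + 3·5^3 + 3·5^2 + 3·5 + 2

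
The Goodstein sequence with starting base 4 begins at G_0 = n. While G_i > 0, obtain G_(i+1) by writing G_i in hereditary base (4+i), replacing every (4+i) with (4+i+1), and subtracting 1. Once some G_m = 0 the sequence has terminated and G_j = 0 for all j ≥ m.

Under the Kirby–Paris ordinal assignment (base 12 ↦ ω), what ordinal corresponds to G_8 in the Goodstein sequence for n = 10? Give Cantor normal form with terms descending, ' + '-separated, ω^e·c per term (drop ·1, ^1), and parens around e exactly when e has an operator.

[0] 10 ≡ 2·4 + 2 (base 4). Lift 5: 12. −1: 11.
[1] 11 ≡ 2·5 + 1 (base 5). Lift 6: 13. −1: 12.
[2] 12 ≡ 2·6 (base 6). Lift 7: 14. −1: 13.
[3] 13 ≡ 7 + 6 (base 7). Lift 8: 14. −1: 13.
[4] 13 ≡ 8 + 5 (base 8). Lift 9: 14. −1: 13.
[5] 13 ≡ 9 + 4 (base 9). Lift 10: 14. −1: 13.
[6] 13 ≡ 10 + 3 (base 10). Lift 11: 14. −1: 13.
[7] 13 ≡ 11 + 2 (base 11). Lift 12: 14. −1: 13.

ω + 1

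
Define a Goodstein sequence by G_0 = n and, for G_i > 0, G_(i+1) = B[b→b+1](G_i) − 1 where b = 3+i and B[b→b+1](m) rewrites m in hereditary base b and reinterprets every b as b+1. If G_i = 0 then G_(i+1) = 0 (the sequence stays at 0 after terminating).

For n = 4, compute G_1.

4

i=0: 4 = 3 + 1 (b=3); 3→4: 4 + 1 = 5; 5−1 = 4
i=1: 4 = 4 (b=4); 4→5: 5 = 5; 5−1 = 4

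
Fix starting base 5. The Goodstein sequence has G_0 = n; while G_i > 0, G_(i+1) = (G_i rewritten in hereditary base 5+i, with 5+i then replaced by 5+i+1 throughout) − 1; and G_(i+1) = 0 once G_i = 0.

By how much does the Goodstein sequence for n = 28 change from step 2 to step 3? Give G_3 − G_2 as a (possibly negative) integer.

28 —HB5→ 5^2 + 3 —bump→ 6^2 + 3 = 39 —(−1)→ 38
38 —HB6→ 6^2 + 2 —bump→ 7^2 + 2 = 51 —(−1)→ 50
50 —HB7→ 7^2 + 1 —bump→ 8^2 + 1 = 65 —(−1)→ 64

14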